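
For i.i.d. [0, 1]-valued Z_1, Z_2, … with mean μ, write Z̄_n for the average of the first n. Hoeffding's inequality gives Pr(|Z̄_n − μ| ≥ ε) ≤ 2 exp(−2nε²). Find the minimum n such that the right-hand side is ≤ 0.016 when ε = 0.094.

274

Require 2·exp(−2nε²) ≤ 0.016, i.e. 2nε² ≥ ln(2/0.016) = 4.828314.
So n ≥ 4.828314 / (2·0.094²) = 273.218.
The smallest integer n is 274.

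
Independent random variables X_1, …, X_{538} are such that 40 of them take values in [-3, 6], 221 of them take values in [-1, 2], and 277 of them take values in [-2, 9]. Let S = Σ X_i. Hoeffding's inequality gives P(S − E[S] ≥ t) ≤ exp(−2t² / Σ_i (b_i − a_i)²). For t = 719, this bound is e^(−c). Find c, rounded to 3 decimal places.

26.685

Σ(b_i − a_i)² = 40·9² + 221·3² + 277·11² = 38746.
c = 2t² / 38746 = 2·719² / 38746 = 26.6846.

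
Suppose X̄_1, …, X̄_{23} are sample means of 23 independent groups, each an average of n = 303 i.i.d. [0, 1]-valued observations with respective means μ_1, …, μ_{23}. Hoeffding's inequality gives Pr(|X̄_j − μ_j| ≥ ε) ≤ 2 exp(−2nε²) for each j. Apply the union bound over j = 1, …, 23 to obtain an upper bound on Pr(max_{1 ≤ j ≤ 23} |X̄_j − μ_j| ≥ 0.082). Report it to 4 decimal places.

0.7818

Per-experiment Hoeffding bound: 2·exp(−2·303·0.082²) = 2·exp(−4.07474) = 0.033993.
Union bound over 23 events: 23·0.033993 = 0.78184.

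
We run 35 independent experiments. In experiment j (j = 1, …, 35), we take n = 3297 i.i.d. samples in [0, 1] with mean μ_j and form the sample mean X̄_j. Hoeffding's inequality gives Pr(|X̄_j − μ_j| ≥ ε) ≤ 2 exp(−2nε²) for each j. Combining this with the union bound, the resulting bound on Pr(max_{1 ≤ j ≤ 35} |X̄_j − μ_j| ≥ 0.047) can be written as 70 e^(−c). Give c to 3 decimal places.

14.566

Union bound over the 35 events: Pr(max_{1 ≤ j ≤ 35} |X̄_j − μ_j| ≥ 0.047) ≤ 35·2·exp(−2nε²) = 70 exp(−2·3297·0.047²).
So c = 2·3297·0.047² = 14.5661.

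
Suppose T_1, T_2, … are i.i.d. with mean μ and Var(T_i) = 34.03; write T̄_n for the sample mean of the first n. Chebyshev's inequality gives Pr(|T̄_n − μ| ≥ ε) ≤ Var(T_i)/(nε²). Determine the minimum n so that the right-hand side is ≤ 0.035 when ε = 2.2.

201

Require 34.03/(n·2.2²) ≤ 0.035, i.e. n ≥ 34.03/(0.035·2.2²) = 200.885.
The smallest integer n is 201.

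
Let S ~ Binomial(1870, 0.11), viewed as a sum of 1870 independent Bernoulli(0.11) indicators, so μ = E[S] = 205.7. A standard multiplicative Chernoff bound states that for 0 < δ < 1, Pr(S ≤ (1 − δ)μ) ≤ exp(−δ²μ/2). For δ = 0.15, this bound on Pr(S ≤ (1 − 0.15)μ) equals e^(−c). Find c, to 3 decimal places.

c = δ²μ/2 = 0.15²·205.7/2 = 2.3141.

2.314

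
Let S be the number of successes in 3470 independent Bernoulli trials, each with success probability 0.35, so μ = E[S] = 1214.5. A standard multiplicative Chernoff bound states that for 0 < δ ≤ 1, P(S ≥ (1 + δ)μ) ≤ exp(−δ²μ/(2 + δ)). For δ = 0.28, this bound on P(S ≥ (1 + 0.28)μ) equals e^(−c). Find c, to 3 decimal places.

c = δ²μ/(2 + δ) = 0.28²·1214.5/(2 + 0.28) = 41.7618.

41.762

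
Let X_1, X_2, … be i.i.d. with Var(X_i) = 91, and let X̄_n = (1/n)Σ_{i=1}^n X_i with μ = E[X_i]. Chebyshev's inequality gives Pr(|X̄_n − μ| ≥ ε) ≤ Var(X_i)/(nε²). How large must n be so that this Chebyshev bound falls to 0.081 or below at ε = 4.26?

62

Require 91/(n·4.26²) ≤ 0.081, i.e. n ≥ 91/(0.081·4.26²) = 61.907.
The smallest integer n is 62.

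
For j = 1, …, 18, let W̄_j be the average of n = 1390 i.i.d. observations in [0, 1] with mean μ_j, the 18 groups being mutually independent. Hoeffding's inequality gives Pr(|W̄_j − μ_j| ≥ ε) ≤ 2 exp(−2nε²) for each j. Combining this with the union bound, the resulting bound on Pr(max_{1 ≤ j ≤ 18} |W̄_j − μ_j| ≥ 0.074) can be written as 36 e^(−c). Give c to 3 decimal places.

Union bound over the 18 events: Pr(max_{1 ≤ j ≤ 18} |W̄_j − μ_j| ≥ 0.074) ≤ 18·2·exp(−2nε²) = 36 exp(−2·1390·0.074²).
So c = 2·1390·0.074² = 15.2233.

15.223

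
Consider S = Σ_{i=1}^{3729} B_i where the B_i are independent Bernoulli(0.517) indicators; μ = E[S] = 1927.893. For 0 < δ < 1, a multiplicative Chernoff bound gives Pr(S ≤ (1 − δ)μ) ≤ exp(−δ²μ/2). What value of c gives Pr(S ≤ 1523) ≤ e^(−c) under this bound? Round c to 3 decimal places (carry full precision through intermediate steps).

Write 1523 = (1 − δ)μ, so δ = 1 − 1523/1927.893 = 0.2100184…
Then the exponent is δ²μ/2 = (μ − 1523)²/(2μ) = 42.517490.

42.517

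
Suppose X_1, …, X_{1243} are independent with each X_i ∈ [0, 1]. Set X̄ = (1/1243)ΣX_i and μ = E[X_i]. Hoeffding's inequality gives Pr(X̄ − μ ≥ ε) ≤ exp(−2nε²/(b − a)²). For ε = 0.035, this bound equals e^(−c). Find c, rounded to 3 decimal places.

c = 2nε²/(b − a)² = 2·1243·0.035² / 1² = 3.0454.

3.045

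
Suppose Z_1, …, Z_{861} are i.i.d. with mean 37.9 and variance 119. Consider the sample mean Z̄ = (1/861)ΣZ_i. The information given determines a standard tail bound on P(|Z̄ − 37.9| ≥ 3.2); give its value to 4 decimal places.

With mean and variance of each term known, Chebyshev's inequality bounds the deviation of the sum (or sample mean).
Var(Z̄) = Var(Z_i)/n = 119/861 = 0.13821.
Chebyshev: P(|Z̄ − 37.9| ≥ 3.2) ≤ Var(Z̄)/(3.2)² = 119/(861·3.2²) = 0.0135.

0.0135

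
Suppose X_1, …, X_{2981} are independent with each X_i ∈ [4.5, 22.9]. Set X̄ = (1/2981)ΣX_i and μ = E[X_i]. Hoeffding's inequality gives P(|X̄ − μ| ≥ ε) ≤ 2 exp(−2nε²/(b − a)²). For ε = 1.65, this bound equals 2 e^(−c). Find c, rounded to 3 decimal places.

47.943

c = 2nε²/(b − a)² = 2·2981·1.65² / 18.4² = 47.9429.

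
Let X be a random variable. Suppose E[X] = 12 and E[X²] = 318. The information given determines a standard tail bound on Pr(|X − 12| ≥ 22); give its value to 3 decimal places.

The first two moments determine the variance, so Chebyshev's inequality is the sharpest standard bound available.
Var(X) = E[X²] − (E[X])² = 318 − 144 = 174.
Chebyshev's inequality: Pr(|X − μ| ≥ t) ≤ Var(X)/t² = 174/484 = 0.3595.

0.360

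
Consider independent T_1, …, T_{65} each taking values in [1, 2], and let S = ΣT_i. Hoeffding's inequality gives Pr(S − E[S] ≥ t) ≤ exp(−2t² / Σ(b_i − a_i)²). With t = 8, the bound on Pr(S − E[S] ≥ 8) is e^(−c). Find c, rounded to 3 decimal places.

Σ(b_i − a_i)² = 65·(1)² = 65.
c = 2t²/65 = 2·8²/65 = 1.9692.

1.969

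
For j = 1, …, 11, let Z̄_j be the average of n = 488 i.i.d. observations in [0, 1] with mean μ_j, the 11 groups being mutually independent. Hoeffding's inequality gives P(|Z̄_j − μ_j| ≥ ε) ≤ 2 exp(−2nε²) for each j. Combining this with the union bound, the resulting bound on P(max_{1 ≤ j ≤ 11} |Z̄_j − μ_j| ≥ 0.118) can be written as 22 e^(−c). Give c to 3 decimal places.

Union bound over the 11 events: P(max_{1 ≤ j ≤ 11} |Z̄_j − μ_j| ≥ 0.118) ≤ 11·2·exp(−2nε²) = 22 exp(−2·488·0.118²).
So c = 2·488·0.118² = 13.5898.

13.590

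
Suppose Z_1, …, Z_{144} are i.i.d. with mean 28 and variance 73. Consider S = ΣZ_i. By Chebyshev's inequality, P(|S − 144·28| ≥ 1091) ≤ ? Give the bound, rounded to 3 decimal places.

Var(S) = n·Var(Z_i) = 144·73 = 10512.
Chebyshev: P(|S − 144·28| ≥ 1091) ≤ Var(S)/1091² = 10512/1190281 = 0.0088.

0.009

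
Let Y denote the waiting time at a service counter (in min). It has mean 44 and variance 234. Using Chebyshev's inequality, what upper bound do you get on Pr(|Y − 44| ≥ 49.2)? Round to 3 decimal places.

0.097

Chebyshev: Pr(|Y − μ| ≥ t) ≤ Var(Y)/t².
Bound = 234 / 2420.64 = 0.0967.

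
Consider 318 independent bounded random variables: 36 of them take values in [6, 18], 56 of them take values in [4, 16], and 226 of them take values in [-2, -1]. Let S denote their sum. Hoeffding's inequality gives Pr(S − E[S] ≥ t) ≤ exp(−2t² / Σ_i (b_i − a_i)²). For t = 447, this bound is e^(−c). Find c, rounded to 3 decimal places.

29.658

Σ(b_i − a_i)² = 36·12² + 56·12² + 226·1² = 13474.
c = 2t² / 13474 = 2·447² / 13474 = 29.6585.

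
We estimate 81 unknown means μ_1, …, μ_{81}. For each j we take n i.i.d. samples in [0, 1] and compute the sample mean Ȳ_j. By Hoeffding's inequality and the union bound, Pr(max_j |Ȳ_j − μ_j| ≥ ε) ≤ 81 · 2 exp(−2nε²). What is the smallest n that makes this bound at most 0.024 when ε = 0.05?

1764

Need 2·81·exp(−2nε²) ≤ 0.024, i.e. exp(−2nε²) ≤ 0.024/162.
So 2nε² ≥ ln(162/0.024) = 8.817298.
Hence n ≥ 8.817298/(2·0.05²) = 1763.460.
The smallest integer n is 1764.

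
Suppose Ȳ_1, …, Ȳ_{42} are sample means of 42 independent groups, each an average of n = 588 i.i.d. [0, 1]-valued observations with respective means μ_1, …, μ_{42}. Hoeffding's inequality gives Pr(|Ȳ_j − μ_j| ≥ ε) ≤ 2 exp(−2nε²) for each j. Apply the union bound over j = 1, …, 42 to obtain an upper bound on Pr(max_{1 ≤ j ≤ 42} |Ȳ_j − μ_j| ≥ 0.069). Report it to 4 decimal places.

Per-experiment Hoeffding bound: 2·exp(−2·588·0.069²) = 2·exp(−5.59894) = 0.0074036.
Union bound over 42 events: 42·0.0074036 = 0.31095.

0.3110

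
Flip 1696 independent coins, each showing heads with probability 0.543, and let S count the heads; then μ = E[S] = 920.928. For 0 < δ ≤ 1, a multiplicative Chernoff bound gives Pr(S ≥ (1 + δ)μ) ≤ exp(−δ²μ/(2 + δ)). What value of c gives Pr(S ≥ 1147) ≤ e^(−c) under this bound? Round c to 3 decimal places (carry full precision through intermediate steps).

Write 1147 = (1 + δ)μ, so δ = 1147/920.928 − 1 = 0.2454828…
Then the exponent is δ²μ/(2 + δ) = (1147 − μ)² / (μ·(2 + δ)) = 24.714859.

24.715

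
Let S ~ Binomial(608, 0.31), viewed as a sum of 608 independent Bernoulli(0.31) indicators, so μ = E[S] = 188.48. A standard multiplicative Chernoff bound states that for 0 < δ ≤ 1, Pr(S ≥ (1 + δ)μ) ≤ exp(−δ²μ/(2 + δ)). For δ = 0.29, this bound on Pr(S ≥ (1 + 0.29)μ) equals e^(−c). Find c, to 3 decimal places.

c = δ²μ/(2 + δ) = 0.29²·188.48/(2 + 0.29) = 6.9219.

6.922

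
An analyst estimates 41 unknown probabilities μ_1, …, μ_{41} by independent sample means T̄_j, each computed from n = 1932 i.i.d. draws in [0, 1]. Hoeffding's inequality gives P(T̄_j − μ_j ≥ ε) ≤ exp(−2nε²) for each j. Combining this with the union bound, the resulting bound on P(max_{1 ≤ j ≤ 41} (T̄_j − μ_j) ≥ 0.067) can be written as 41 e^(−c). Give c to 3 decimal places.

Union bound over the 41 events: P(max_{1 ≤ j ≤ 41} (T̄_j − μ_j) ≥ 0.067) ≤ 41·exp(−2nε²) = 41 exp(−2·1932·0.067²).
So c = 2·1932·0.067² = 17.3455.

17.345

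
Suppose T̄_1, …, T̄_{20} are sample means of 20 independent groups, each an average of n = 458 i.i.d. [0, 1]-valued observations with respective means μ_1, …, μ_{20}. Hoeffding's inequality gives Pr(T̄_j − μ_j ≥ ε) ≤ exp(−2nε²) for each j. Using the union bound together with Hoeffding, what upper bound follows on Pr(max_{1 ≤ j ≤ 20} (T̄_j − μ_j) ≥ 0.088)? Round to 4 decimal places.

0.0166

Per-experiment Hoeffding bound: exp(−2·458·0.088²) = exp(−7.09350) = 0.00083048.
Union bound over 20 events: 20·0.00083048 = 0.01661.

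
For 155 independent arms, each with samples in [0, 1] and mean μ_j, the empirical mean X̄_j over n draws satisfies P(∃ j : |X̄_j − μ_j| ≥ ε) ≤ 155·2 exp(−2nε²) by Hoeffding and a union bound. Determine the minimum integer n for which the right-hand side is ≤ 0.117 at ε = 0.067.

878

Need 2·155·exp(−2nε²) ≤ 0.117, i.e. exp(−2nε²) ≤ 0.117/310.
So 2nε² ≥ ln(310/0.117) = 7.882154.
Hence n ≥ 7.882154/(2·0.067²) = 877.941.
The smallest integer n is 878.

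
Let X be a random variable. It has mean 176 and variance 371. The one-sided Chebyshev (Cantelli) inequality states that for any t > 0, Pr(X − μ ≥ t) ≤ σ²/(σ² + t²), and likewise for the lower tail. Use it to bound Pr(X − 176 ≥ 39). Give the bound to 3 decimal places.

0.196

Here σ² = 371 and t = 39, so σ² + t² = 1892.
Cantelli's bound: 371/1892 = 0.1961.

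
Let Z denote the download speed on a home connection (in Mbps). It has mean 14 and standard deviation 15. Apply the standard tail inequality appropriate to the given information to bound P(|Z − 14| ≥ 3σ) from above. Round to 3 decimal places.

0.111

Mean and variance are known, so Chebyshev's inequality applies.
Chebyshev: P(|Z − μ| ≥ t) ≤ Var(Z)/t².
Var(Z) = σ² = 15² = 225.
t = 3·15 = 45.
Bound = 225 / 2025 = 0.1111.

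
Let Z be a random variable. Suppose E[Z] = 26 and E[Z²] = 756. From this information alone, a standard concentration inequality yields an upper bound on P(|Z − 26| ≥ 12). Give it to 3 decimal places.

0.556

The first two moments determine the variance, so Chebyshev's inequality is the sharpest standard bound available.
Var(Z) = E[Z²] − (E[Z])² = 756 − 676 = 80.
Chebyshev's inequality: P(|Z − μ| ≥ t) ≤ Var(Z)/t² = 80/144 = 0.5556.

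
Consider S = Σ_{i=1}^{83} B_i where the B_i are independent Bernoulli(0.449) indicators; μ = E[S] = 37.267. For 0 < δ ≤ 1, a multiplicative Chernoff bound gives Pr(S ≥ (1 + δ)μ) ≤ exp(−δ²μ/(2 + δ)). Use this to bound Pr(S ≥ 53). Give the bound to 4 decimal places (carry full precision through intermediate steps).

0.0644

Write 53 = (1 + δ)μ, so δ = 53/37.267 − 1 = 0.4221697…
Then the exponent is δ²μ/(2 + δ) = (53 − μ)² / (μ·(2 + δ)) = 2.742168.
Bound = exp(−2.742168) = 0.06443.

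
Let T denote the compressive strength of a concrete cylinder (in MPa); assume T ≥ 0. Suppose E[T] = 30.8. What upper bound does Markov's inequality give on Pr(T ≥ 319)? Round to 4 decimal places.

Markov's inequality: for a non-negative random variable, Pr(T ≥ a) ≤ E[T]/a.
Here E[T] = 30.8 and a = 319, so the bound is 30.8/319 = 0.0966.

0.0966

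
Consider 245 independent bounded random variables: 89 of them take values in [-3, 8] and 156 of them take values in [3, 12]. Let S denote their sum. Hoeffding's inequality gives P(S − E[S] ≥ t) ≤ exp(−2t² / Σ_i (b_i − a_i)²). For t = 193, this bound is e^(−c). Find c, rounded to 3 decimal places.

Σ(b_i − a_i)² = 89·11² + 156·9² = 23405.
c = 2t² / 23405 = 2·193² / 23405 = 3.1830.

3.183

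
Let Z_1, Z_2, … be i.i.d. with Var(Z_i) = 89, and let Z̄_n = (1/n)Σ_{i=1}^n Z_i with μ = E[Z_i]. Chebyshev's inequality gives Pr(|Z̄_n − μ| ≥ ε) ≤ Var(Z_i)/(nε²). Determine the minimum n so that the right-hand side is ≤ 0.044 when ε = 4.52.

Require 89/(n·4.52²) ≤ 0.044, i.e. n ≥ 89/(0.044·4.52²) = 99.006.
The smallest integer n is 100.

100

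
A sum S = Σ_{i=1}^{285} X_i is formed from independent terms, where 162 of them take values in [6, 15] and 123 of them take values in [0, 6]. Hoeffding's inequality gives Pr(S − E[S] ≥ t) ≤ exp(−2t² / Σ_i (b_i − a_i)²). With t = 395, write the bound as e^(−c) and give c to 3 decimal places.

Σ(b_i − a_i)² = 162·9² + 123·6² = 17550.
c = 2t² / 17550 = 2·395² / 17550 = 17.7806.

17.781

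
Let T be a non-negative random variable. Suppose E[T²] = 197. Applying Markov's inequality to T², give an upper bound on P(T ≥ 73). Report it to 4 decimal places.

Since T ≥ 0, the event {T ≥ 73} is the same as {T² ≥ 5329}.
Markov's inequality applied to T² gives P(T² ≥ 5329) ≤ E[T²]/5329 = 197/5329 = 0.0370.

0.0370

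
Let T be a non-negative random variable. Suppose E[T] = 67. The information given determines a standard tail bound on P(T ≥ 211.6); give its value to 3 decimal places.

Only the mean of a non-negative variable is known, so Markov's inequality is the applicable tail bound.
Markov's inequality: for a non-negative random variable, P(T ≥ a) ≤ E[T]/a.
Here E[T] = 67 and a = 211.6, so the bound is 67/211.6 = 0.3166.

0.317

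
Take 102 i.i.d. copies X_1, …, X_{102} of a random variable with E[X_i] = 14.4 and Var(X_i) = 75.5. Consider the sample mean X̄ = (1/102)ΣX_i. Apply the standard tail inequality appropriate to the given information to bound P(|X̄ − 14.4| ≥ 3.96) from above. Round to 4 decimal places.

With mean and variance of each term known, Chebyshev's inequality bounds the deviation of the sum (or sample mean).
Var(X̄) = Var(X_i)/n = 75.5/102 = 0.7402.
Chebyshev: P(|X̄ − 14.4| ≥ 3.96) ≤ Var(X̄)/(3.96)² = 75.5/(102·3.96²) = 0.0472.

0.0472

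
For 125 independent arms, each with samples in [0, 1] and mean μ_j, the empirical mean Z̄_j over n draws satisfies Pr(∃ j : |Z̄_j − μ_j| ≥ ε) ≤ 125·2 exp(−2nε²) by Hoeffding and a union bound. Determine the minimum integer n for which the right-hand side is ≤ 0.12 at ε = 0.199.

97

Need 2·125·exp(−2nε²) ≤ 0.12, i.e. exp(−2nε²) ≤ 0.12/250.
So 2nε² ≥ ln(250/0.12) = 7.641724.
Hence n ≥ 7.641724/(2·0.199²) = 96.484.
The smallest integer n is 97.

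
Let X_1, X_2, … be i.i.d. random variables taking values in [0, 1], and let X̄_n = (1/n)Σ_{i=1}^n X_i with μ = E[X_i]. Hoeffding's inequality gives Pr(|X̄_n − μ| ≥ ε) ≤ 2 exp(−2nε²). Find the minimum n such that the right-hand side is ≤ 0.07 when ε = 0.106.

150

Require 2·exp(−2nε²) ≤ 0.07, i.e. 2nε² ≥ ln(2/0.07) = 3.352407.
So n ≥ 3.352407 / (2·0.106²) = 149.182.
The smallest integer n is 150.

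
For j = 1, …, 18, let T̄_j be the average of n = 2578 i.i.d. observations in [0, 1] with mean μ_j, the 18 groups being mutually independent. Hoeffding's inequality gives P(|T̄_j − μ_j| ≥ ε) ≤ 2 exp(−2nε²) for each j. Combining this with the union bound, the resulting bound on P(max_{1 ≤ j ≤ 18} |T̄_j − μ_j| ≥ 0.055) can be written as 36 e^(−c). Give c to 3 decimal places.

15.597

Union bound over the 18 events: P(max_{1 ≤ j ≤ 18} |T̄_j − μ_j| ≥ 0.055) ≤ 18·2·exp(−2nε²) = 36 exp(−2·2578·0.055²).
So c = 2·2578·0.055² = 15.5969.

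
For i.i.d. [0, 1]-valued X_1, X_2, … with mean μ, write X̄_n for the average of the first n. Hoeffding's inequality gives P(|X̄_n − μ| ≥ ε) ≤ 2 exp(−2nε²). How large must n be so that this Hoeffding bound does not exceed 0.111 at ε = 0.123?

96

Require 2·exp(−2nε²) ≤ 0.111, i.e. 2nε² ≥ ln(2/0.111) = 2.891372.
So n ≥ 2.891372 / (2·0.123²) = 95.557.
The smallest integer n is 96.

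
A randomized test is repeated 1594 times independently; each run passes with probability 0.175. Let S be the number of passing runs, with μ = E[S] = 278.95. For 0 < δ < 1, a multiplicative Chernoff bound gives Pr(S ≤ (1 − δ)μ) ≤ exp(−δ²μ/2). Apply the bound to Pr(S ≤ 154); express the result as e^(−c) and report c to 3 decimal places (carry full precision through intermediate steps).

Write 154 = (1 − δ)μ, so δ = 1 − 154/278.95 = 0.4479297…
Then the exponent is δ²μ/2 = (μ − 154)²/(2μ) = 27.984410.

27.984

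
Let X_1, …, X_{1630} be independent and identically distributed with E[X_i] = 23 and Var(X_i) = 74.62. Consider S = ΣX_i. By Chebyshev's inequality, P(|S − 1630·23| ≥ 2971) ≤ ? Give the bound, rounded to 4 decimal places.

0.0138

Var(S) = n·Var(X_i) = 1630·74.62 = 121630.6.
Chebyshev: P(|S − 1630·23| ≥ 2971) ≤ Var(S)/2971² = 121630.6/8826841 = 0.0138.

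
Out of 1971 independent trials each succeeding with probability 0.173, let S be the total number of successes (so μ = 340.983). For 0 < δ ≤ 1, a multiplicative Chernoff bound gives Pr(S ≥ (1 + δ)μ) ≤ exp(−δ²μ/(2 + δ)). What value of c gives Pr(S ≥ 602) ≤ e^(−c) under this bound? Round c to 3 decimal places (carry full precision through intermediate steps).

Write 602 = (1 + δ)μ, so δ = 602/340.983 − 1 = 0.7654839…
Then the exponent is δ²μ/(2 + δ) = (602 − μ)² / (μ·(2 + δ)) = 72.249313.

72.249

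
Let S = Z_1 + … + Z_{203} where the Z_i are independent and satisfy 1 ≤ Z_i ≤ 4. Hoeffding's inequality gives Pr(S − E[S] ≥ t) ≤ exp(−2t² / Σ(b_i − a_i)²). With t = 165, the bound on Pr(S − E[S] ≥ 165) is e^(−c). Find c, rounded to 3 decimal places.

Σ(b_i − a_i)² = 203·(3)² = 1827.
c = 2t²/1827 = 2·165²/1827 = 29.8030.

29.803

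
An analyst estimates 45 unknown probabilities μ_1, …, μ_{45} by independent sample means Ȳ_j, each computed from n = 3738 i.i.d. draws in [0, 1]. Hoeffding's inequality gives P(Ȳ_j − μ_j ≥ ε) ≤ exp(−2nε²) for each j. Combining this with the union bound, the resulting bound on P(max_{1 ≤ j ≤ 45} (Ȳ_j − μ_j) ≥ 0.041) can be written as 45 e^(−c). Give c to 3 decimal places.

12.567

Union bound over the 45 events: P(max_{1 ≤ j ≤ 45} (Ȳ_j − μ_j) ≥ 0.041) ≤ 45·exp(−2nε²) = 45 exp(−2·3738·0.041²).
So c = 2·3738·0.041² = 12.5672.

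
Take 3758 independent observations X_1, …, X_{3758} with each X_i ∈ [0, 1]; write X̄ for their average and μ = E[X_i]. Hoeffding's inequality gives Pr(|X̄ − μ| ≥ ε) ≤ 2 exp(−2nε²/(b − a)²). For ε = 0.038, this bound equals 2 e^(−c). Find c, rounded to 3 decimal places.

c = 2nε²/(b − a)² = 2·3758·0.038² / 1² = 10.8531.

10.853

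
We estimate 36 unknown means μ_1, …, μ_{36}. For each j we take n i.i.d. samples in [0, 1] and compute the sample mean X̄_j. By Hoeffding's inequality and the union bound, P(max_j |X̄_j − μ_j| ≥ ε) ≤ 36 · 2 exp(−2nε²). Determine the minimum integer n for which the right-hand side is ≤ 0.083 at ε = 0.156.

140

Need 2·36·exp(−2nε²) ≤ 0.083, i.e. exp(−2nε²) ≤ 0.083/72.
So 2nε² ≥ ln(72/0.083) = 6.765581.
Hence n ≥ 6.765581/(2·0.156²) = 139.004.
The smallest integer n is 140.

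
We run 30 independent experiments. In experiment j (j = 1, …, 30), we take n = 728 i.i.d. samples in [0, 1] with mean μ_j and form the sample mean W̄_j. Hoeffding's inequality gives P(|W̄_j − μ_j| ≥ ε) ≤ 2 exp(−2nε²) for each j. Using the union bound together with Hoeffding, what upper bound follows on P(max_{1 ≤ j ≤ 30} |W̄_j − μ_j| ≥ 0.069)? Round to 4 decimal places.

0.0586

Per-experiment Hoeffding bound: 2·exp(−2·728·0.069²) = 2·exp(−6.93202) = 0.0019521.
Union bound over 30 events: 30·0.0019521 = 0.05856.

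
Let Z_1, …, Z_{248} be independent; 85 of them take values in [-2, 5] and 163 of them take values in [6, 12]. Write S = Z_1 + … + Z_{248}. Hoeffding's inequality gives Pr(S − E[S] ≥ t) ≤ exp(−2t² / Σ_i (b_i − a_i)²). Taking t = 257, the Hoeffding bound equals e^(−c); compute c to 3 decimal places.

13.166

Σ(b_i − a_i)² = 85·7² + 163·6² = 10033.
c = 2t² / 10033 = 2·257² / 10033 = 13.1664.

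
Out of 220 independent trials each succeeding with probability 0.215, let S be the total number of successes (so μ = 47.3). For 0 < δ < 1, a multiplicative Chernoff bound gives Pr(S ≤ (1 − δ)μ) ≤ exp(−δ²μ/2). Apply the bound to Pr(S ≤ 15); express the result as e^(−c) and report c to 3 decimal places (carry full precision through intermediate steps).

Write 15 = (1 − δ)μ, so δ = 1 − 15/47.3 = 0.6828753…
Then the exponent is δ²μ/2 = (μ − 15)²/(2μ) = 11.028436.

11.028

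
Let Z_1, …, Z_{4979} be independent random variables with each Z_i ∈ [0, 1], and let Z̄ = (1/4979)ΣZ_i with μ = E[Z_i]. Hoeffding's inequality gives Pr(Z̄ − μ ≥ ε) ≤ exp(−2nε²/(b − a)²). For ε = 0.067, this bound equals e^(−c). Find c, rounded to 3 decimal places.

44.701

c = 2nε²/(b − a)² = 2·4979·0.067² / 1² = 44.7015.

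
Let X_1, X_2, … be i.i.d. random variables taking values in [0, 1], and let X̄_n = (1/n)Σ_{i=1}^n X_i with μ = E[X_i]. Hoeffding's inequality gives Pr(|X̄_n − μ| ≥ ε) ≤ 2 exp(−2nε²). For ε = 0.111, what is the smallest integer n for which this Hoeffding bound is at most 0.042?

Require 2·exp(−2nε²) ≤ 0.042, i.e. 2nε² ≥ ln(2/0.042) = 3.863233.
So n ≥ 3.863233 / (2·0.111²) = 156.774.
The smallest integer n is 157.

157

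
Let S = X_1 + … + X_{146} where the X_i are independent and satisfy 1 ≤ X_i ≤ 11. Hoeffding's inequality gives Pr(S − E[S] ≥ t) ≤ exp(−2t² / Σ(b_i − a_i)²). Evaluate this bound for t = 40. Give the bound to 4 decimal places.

0.8032

Σ(b_i − a_i)² = 146·(10)² = 14600.
Exponent = 2·40²/14600 = 0.2192.
Bound = exp(−0.2192) = 0.80318.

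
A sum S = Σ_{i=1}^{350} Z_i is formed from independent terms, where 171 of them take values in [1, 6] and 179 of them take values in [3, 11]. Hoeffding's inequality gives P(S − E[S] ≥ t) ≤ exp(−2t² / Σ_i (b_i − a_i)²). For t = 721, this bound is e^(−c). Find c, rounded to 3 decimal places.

66.091

Σ(b_i − a_i)² = 171·5² + 179·8² = 15731.
c = 2t² / 15731 = 2·721² / 15731 = 66.0913.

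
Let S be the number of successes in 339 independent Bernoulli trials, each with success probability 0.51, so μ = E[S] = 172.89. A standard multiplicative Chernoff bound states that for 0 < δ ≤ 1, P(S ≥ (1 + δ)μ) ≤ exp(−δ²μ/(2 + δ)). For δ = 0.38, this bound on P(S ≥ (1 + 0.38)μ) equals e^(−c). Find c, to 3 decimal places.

c = δ²μ/(2 + δ) = 0.38²·172.89/(2 + 0.38) = 10.4896.

10.490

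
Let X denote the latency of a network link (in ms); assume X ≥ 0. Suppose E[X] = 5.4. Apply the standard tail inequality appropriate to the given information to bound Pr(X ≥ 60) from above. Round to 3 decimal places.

Only the mean of a non-negative variable is known, so Markov's inequality is the applicable tail bound.
Markov's inequality: for a non-negative random variable, Pr(X ≥ a) ≤ E[X]/a.
Here E[X] = 5.4 and a = 60, so the bound is 5.4/60 = 0.0900.

0.090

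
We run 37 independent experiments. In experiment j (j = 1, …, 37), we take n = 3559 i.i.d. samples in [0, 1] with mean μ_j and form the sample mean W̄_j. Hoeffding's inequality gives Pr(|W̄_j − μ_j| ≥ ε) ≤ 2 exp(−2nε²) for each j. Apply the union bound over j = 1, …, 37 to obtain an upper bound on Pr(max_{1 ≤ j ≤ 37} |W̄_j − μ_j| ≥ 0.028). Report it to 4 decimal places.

0.2790

Per-experiment Hoeffding bound: 2·exp(−2·3559·0.028²) = 2·exp(−5.58051) = 0.0075413.
Union bound over 37 events: 37·0.0075413 = 0.27903.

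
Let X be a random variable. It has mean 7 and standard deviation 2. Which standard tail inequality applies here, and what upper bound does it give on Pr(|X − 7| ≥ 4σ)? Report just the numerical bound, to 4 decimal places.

0.0625

Mean and variance are known, so Chebyshev's inequality applies.
Chebyshev: Pr(|X − μ| ≥ t) ≤ Var(X)/t².
Var(X) = σ² = 2² = 4.
t = 4·2 = 8.
Bound = 4 / 64 = 0.0625.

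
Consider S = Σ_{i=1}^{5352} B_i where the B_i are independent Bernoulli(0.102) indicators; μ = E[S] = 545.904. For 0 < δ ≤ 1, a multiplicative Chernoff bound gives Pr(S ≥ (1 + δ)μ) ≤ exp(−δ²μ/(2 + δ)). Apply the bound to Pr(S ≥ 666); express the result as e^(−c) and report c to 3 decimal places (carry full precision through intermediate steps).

Write 666 = (1 + δ)μ, so δ = 666/545.904 − 1 = 0.2199947…
Then the exponent is δ²μ/(2 + δ) = (666 − μ)² / (μ·(2 + δ)) = 11.901148.

11.901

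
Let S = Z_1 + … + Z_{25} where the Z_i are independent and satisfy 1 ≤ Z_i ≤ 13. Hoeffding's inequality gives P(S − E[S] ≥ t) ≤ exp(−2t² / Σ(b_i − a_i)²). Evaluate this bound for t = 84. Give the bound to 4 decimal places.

Σ(b_i − a_i)² = 25·(12)² = 3600.
Exponent = 2·84²/3600 = 3.9200.
Bound = exp(−3.9200) = 0.01984.

0.0198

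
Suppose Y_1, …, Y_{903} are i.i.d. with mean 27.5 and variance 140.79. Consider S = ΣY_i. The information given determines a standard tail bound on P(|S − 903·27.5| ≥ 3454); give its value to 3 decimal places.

0.011

With mean and variance of each term known, Chebyshev's inequality bounds the deviation of the sum (or sample mean).
Var(S) = n·Var(Y_i) = 903·140.79 = 127133.37.
Chebyshev: P(|S − 903·27.5| ≥ 3454) ≤ Var(S)/3454² = 127133.37/11930116 = 0.0107.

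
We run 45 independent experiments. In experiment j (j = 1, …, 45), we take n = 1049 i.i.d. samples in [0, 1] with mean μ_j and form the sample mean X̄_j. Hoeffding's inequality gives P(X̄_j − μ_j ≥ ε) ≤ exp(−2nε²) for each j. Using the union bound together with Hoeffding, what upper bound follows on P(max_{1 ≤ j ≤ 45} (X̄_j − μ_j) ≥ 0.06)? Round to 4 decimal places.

Per-experiment Hoeffding bound: exp(−2·1049·0.06²) = exp(−7.55280) = 0.00052464.
Union bound over 45 events: 45·0.00052464 = 0.02361.

0.0236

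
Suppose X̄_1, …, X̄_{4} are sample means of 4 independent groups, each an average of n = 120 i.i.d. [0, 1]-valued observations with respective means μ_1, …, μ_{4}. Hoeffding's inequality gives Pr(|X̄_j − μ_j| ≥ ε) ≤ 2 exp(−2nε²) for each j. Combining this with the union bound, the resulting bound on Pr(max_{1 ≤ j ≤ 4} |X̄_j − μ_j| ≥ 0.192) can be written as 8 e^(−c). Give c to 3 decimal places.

8.847

Union bound over the 4 events: Pr(max_{1 ≤ j ≤ 4} |X̄_j − μ_j| ≥ 0.192) ≤ 4·2·exp(−2nε²) = 8 exp(−2·120·0.192²).
So c = 2·120·0.192² = 8.8474.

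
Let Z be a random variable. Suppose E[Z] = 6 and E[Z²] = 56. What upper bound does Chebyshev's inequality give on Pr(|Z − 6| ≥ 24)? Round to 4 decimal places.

Var(Z) = E[Z²] − (E[Z])² = 56 − 36 = 20.
Chebyshev's inequality: Pr(|Z − μ| ≥ t) ≤ Var(Z)/t² = 20/576 = 0.0347.

0.0347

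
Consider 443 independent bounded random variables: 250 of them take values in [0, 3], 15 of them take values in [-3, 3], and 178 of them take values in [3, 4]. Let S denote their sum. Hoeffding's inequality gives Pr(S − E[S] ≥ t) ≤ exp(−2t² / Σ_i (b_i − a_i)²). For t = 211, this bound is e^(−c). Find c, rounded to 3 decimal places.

Σ(b_i − a_i)² = 250·3² + 15·6² + 178·1² = 2968.
c = 2t² / 2968 = 2·211² / 2968 = 30.0007.

30.001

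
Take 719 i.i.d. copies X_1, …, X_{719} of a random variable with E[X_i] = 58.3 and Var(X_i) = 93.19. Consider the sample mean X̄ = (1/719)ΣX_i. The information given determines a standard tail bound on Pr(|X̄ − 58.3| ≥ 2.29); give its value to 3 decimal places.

With mean and variance of each term known, Chebyshev's inequality bounds the deviation of the sum (or sample mean).
Var(X̄) = Var(X_i)/n = 93.19/719 = 0.12961.
Chebyshev: Pr(|X̄ − 58.3| ≥ 2.29) ≤ Var(X̄)/(2.29)² = 93.19/(719·2.29²) = 0.0247.

0.025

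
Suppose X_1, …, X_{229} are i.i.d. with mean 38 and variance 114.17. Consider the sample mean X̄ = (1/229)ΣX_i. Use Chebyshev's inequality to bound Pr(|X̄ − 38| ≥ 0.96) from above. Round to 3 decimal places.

0.541

Var(X̄) = Var(X_i)/n = 114.17/229 = 0.49856.
Chebyshev: Pr(|X̄ − 38| ≥ 0.96) ≤ Var(X̄)/(0.96)² = 114.17/(229·0.96²) = 0.5410.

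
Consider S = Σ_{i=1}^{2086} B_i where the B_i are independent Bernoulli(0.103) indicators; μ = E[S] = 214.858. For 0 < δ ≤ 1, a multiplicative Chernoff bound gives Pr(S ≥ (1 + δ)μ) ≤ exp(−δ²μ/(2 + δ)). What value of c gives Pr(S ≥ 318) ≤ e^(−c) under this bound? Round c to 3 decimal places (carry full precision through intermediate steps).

19.965

Write 318 = (1 + δ)μ, so δ = 318/214.858 − 1 = 0.4800473…
Then the exponent is δ²μ/(2 + δ) = (318 − μ)² / (μ·(2 + δ)) = 19.964554.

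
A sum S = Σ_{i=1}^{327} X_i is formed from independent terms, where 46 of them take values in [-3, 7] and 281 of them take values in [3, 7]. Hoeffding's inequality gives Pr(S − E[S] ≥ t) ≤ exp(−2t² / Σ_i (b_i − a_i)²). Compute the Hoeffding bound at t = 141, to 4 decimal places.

0.0126

Σ(b_i − a_i)² = 46·10² + 281·4² = 9096.
Exponent = 2·141² / 9096 = 4.37137.
Bound = exp(−4.37137) = 0.01263.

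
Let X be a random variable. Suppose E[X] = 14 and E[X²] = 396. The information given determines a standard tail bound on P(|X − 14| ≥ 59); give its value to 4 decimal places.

The first two moments determine the variance, so Chebyshev's inequality is the sharpest standard bound available.
Var(X) = E[X²] − (E[X])² = 396 − 196 = 200.
Chebyshev's inequality: P(|X − μ| ≥ t) ≤ Var(X)/t² = 200/3481 = 0.0575.

0.0575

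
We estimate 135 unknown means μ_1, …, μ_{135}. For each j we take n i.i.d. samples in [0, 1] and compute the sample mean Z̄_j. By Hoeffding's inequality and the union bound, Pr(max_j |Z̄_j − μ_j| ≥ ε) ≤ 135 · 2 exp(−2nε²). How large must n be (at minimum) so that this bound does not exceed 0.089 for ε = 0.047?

Need 2·135·exp(−2nε²) ≤ 0.089, i.e. exp(−2nε²) ≤ 0.089/270.
So 2nε² ≥ ln(270/0.089) = 8.017541.
Hence n ≥ 8.017541/(2·0.047²) = 1814.744.
The smallest integer n is 1815.

1815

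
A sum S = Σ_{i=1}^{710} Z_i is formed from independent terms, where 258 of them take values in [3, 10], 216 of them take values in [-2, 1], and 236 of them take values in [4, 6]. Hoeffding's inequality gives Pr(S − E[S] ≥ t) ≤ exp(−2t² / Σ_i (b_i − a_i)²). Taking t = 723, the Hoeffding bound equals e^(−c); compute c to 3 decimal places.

Σ(b_i − a_i)² = 258·7² + 216·3² + 236·2² = 15530.
c = 2t² / 15530 = 2·723² / 15530 = 67.3186.

67.319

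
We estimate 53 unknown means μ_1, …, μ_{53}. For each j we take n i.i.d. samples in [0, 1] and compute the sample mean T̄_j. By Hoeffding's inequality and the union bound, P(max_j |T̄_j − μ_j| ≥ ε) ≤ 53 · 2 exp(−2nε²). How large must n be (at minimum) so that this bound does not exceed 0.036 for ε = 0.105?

363

Need 2·53·exp(−2nε²) ≤ 0.036, i.e. exp(−2nε²) ≤ 0.036/106.
So 2nε² ≥ ln(106/0.036) = 7.987675.
Hence n ≥ 7.987675/(2·0.105²) = 362.253.
The smallest integer n is 363.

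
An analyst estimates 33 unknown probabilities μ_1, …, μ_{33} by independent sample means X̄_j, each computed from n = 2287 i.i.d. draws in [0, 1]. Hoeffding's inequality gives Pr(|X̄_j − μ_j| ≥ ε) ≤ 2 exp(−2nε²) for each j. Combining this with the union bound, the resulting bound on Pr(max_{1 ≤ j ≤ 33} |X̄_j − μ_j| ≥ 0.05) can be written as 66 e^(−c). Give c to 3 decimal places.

11.435

Union bound over the 33 events: Pr(max_{1 ≤ j ≤ 33} |X̄_j − μ_j| ≥ 0.05) ≤ 33·2·exp(−2nε²) = 66 exp(−2·2287·0.05²).
So c = 2·2287·0.05² = 11.4350.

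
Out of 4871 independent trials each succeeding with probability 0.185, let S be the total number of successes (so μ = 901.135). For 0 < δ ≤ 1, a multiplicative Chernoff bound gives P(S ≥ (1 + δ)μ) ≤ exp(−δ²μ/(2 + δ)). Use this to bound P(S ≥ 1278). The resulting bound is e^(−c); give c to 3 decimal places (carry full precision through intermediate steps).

Write 1278 = (1 + δ)μ, so δ = 1278/901.135 − 1 = 0.4182115…
Then the exponent is δ²μ/(2 + δ) = (1278 − μ)² / (μ·(2 + δ)) = 65.175966.

65.176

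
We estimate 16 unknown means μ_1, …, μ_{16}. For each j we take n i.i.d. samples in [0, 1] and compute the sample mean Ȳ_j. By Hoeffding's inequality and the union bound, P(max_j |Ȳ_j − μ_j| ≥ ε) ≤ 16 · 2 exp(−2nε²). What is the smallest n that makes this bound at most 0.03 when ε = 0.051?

1341

Need 2·16·exp(−2nε²) ≤ 0.03, i.e. exp(−2nε²) ≤ 0.03/32.
So 2nε² ≥ ln(32/0.03) = 6.972294.
Hence n ≥ 6.972294/(2·0.051²) = 1340.310.
The smallest integer n is 1341.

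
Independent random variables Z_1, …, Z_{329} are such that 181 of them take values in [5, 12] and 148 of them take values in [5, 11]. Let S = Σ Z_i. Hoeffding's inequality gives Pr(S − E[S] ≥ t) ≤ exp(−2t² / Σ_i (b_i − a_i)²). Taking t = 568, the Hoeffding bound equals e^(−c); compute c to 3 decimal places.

45.450

Σ(b_i − a_i)² = 181·7² + 148·6² = 14197.
c = 2t² / 14197 = 2·568² / 14197 = 45.4496.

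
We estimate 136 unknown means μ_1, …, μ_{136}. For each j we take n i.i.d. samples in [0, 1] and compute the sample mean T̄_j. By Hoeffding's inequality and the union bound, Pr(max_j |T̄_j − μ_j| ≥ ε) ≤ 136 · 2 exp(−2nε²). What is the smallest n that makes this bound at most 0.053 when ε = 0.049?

1780

Need 2·136·exp(−2nε²) ≤ 0.053, i.e. exp(−2nε²) ≤ 0.053/272.
So 2nε² ≥ ln(272/0.053) = 8.543265.
Hence n ≥ 8.543265/(2·0.049²) = 1779.106.
The smallest integer n is 1780.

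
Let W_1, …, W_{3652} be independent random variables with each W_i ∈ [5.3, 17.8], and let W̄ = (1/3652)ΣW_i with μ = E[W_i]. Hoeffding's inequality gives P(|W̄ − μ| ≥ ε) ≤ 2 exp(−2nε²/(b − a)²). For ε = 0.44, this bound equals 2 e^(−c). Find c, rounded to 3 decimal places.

c = 2nε²/(b − a)² = 2·3652·0.44² / 12.5² = 9.0499.

9.050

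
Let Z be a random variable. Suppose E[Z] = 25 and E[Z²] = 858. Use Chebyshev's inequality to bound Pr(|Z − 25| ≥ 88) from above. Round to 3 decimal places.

0.030

Var(Z) = E[Z²] − (E[Z])² = 858 − 625 = 233.
Chebyshev's inequality: Pr(|Z − μ| ≥ t) ≤ Var(Z)/t² = 233/7744 = 0.0301.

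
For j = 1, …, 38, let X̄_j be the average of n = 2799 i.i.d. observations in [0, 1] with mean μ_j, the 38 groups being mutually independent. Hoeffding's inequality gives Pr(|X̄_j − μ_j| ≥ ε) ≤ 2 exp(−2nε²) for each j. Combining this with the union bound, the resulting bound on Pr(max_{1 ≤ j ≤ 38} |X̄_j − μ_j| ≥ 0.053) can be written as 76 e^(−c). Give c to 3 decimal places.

Union bound over the 38 events: Pr(max_{1 ≤ j ≤ 38} |X̄_j − μ_j| ≥ 0.053) ≤ 38·2·exp(−2nε²) = 76 exp(−2·2799·0.053²).
So c = 2·2799·0.053² = 15.7248.

15.725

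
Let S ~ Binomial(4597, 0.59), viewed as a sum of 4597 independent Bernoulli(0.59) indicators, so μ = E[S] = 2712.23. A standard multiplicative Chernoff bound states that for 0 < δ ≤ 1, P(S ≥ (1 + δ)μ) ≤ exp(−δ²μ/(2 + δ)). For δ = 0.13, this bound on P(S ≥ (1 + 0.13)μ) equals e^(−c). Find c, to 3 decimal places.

c = δ²μ/(2 + δ) = 0.13²·2712.23/(2 + 0.13) = 21.5196.

21.520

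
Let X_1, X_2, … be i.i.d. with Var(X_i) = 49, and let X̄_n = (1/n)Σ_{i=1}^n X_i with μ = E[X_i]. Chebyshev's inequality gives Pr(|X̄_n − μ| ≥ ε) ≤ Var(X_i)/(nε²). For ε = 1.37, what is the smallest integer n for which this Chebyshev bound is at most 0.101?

Require 49/(n·1.37²) ≤ 0.101, i.e. n ≥ 49/(0.101·1.37²) = 258.484.
The smallest integer n is 259.

259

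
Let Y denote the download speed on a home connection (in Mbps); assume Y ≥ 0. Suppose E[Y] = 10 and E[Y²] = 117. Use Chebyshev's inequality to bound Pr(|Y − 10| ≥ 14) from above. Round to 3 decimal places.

Var(Y) = E[Y²] − (E[Y])² = 117 − 100 = 17.
Chebyshev's inequality: Pr(|Y − μ| ≥ t) ≤ Var(Y)/t² = 17/196 = 0.0867.

0.087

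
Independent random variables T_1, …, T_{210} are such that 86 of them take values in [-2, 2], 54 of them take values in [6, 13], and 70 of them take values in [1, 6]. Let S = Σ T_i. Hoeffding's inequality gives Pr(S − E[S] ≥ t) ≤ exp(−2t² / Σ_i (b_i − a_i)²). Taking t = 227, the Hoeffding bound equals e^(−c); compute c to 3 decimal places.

Σ(b_i − a_i)² = 86·4² + 54·7² + 70·5² = 5772.
c = 2t² / 5772 = 2·227² / 5772 = 17.8548.

17.855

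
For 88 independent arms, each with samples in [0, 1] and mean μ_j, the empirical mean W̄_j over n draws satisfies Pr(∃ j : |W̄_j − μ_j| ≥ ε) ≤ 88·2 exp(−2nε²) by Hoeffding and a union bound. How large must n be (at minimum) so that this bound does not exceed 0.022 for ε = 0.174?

149

Need 2·88·exp(−2nε²) ≤ 0.022, i.e. exp(−2nε²) ≤ 0.022/176.
So 2nε² ≥ ln(176/0.022) = 8.987197.
Hence n ≥ 8.987197/(2·0.174²) = 148.421.
The smallest integer n is 149.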